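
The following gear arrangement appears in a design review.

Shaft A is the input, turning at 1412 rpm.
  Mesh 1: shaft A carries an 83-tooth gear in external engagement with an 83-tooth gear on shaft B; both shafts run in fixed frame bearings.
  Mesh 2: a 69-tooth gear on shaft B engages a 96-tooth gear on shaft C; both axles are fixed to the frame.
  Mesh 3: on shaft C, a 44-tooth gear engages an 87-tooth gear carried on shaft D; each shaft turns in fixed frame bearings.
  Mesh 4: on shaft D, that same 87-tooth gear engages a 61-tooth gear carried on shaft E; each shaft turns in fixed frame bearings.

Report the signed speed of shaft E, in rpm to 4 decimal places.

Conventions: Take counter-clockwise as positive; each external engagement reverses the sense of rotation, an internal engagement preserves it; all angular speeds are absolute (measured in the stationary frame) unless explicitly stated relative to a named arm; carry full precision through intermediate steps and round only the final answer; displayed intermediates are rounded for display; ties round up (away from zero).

+732.0410 rpm

topology: fixed-axis compound train — 4 meshes, A→E
mesh 1 [83T→83T]: ω = 1412.0000×83/83 = 1412.0000 rpm, sense flips to −
mesh 2 [69T→96T]: ω = 1412.0000×69/96 = 1014.8750 rpm, sense flips to +
mesh 3 [44T→87T]: ω = 1014.8750×44/87 = 513.2701 rpm, sense flips to −
mesh 4 [87T→61T]: ω = 513.2701×87/61 = 732.0410 rpm, sense flips to +
signed output speed = +732.0410 rpm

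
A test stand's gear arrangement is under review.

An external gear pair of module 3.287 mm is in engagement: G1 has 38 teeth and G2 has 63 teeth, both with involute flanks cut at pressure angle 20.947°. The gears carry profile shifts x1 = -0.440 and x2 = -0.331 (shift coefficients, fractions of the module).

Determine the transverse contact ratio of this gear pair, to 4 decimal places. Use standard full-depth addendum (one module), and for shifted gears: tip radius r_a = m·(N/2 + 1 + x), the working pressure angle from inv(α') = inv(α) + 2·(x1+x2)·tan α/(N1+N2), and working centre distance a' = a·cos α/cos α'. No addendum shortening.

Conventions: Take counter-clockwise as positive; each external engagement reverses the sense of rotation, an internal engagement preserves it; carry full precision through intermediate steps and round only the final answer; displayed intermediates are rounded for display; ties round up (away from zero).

recognized (one external pair, fixed centres): single-mesh tooth geometry, m = 3.287, N1 = 38, N2 = 63
base radii: r_b1 = 58.325577, r_b2 = 96.697666
tip radii: r_a1 = 64.293720, r_a2 = 105.739503
inv(α') = inv(20.947°) + 2·(-0.440-0.331)·tan α/(38+63) = 0.01136458  ⇒  α' = 18.32169°
a' = a·cos α / cos α' = 165.9935·cos 20.947°/cos 18.32169° = 163.301564
action lengths: √(r_a1²−r_b1²) = 27.051979, √(r_a2²−r_b2²) = 42.783219
base pitch p_b = π·m·cos α = 9.643958
CR = (27.051979 + 42.783219 − 163.301564·sin 18.32169°)/9.643958 = 1.918408
contact ratio ≈ 1.9184

1.9184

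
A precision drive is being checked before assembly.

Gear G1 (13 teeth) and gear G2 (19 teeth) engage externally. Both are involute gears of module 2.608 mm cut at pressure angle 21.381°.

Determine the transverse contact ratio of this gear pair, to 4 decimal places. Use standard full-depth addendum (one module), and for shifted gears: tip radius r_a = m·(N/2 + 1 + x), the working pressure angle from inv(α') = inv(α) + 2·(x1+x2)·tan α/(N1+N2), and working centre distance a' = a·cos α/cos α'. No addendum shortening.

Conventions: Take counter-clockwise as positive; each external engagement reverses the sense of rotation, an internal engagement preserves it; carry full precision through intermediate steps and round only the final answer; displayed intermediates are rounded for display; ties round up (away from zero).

1.4536

topology: single-mesh involute geometry — m = 2.608, 13T/19T pair
base radii: r_b1 = 15.785308, r_b2 = 23.070835
tip radii: r_a1 = 19.560000, r_a2 = 27.384000
no profile shift: α' = α, a' = a
action lengths: √(r_a1²−r_b1²) = 11.550655, √(r_a2²−r_b2²) = 14.751949
base pitch p_b = π·m·cos α = 7.629386
CR = (11.550655 + 14.751949 − 41.728000·sin 21.38100°)/7.629386 = 1.453578
contact ratio ≈ 1.4536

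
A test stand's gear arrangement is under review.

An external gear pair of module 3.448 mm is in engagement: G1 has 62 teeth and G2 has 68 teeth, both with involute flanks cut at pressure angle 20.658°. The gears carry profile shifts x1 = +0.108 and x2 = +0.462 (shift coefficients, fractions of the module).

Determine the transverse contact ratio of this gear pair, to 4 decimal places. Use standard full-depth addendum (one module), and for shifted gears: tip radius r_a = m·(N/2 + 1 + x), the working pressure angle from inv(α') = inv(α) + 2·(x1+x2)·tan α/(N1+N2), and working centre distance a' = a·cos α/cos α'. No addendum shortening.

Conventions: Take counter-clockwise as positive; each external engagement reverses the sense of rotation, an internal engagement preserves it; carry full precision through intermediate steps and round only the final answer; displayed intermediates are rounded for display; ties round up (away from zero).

recognized (one external pair, fixed centres): single-mesh tooth geometry, m = 3.448, N1 = 62, N2 = 68
base radii: r_b1 = 100.015411, r_b2 = 109.694321
tip radii: r_a1 = 110.708384, r_a2 = 122.272976
inv(α') = inv(20.658°) + 2·(+0.108+0.462)·tan α/(62+68) = 0.01978719  ⇒  α' = 21.90598°
a' = a·cos α / cos α' = 224.1200·cos 20.658°/cos 21.90598° = 226.029684
action lengths: √(r_a1²−r_b1²) = 47.468557, √(r_a2²−r_b2²) = 54.017002
base pitch p_b = π·m·cos α = 10.135732
CR = (47.468557 + 54.017002 − 226.029684·sin 21.90598°)/10.135732 = 1.692759
contact ratio ≈ 1.6928

1.6928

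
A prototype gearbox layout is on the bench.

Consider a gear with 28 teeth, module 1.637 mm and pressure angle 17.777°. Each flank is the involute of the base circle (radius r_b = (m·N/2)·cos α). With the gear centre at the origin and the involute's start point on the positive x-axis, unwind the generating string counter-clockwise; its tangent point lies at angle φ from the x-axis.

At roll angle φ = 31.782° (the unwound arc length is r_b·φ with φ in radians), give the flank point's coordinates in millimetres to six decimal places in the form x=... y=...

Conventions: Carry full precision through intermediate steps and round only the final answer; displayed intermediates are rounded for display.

x=24.927322 y=1.203818

recognized (one wheel, involute flank): single-mesh tooth geometry, m = 1.637, N = 28
pitch radius r_p = m·N/2 = 1.637·28/2 = 22.918000
base radius r_b = r_p·cos α = 22.918000·cos 17.777° = 21.823712
roll angle φ = 31.782° = 0.55470054 rad
x = r_b·(cos φ + φ·sin φ) = 24.927322
y = r_b·(sin φ − φ·cos φ) = 1.203818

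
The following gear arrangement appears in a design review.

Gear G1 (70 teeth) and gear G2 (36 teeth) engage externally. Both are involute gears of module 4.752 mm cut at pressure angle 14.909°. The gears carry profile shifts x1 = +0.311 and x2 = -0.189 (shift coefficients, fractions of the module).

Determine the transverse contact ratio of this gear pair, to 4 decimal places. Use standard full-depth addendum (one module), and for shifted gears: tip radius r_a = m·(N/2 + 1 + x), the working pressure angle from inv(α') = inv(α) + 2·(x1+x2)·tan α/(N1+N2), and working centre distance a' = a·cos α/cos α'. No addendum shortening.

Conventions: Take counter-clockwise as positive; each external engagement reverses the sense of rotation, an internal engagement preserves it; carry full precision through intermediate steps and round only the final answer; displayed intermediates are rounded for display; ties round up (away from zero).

2.0685

single-mesh involute tooth geometry (70T engaging 36T at module 4.752)
base radii: r_b1 = 160.720950, r_b2 = 82.656488
tip radii: r_a1 = 172.549872, r_a2 = 89.389872
inv(α') = inv(14.909°) + 2·(+0.311-0.189)·tan α/(70+36) = 0.00664937  ⇒  α' = 15.38804°
a' = a·cos α / cos α' = 251.8560·cos 14.909°/cos 15.38804° = 252.426737
action lengths: √(r_a1²−r_b1²) = 62.787217, √(r_a2²−r_b2²) = 34.036071
base pitch p_b = π·m·cos α = 14.426279
CR = (62.787217 + 34.036071 − 252.426737·sin 15.38804°)/14.426279 = 2.068489
contact ratio ≈ 2.0685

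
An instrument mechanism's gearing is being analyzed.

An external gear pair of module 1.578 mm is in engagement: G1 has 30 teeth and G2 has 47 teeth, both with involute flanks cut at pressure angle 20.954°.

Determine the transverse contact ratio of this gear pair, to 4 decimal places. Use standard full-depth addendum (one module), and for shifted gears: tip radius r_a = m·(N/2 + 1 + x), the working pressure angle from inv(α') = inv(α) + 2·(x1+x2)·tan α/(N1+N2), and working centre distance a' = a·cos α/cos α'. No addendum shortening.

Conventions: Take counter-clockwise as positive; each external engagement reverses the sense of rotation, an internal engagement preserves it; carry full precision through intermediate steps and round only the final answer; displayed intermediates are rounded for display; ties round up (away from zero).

recognized (one external pair, fixed centres): single-mesh tooth geometry, m = 1.578, N1 = 30, N2 = 47
base radii: r_b1 = 22.104652, r_b2 = 34.630621
tip radii: r_a1 = 25.248000, r_a2 = 38.661000
no profile shift: α' = α, a' = a
action lengths: √(r_a1²−r_b1²) = 12.200241, √(r_a2²−r_b2²) = 17.187001
base pitch p_b = π·m·cos α = 4.629587
CR = (12.200241 + 17.187001 − 60.753000·sin 20.95400°)/4.629587 = 1.654760
contact ratio ≈ 1.6548

1.6548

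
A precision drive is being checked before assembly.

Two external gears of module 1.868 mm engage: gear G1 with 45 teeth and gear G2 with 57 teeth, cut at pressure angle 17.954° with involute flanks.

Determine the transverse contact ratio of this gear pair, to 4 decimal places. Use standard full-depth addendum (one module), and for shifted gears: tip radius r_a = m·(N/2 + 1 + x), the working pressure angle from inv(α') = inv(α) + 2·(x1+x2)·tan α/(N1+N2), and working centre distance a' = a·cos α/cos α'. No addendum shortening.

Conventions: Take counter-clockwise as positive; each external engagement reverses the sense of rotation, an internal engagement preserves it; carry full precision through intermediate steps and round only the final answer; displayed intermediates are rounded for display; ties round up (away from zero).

1.8760

class = single-mesh tooth geometry [involute pair 45T × 57T, m = 1.868]
base radii: r_b1 = 39.983320, r_b2 = 50.645539
tip radii: r_a1 = 43.898000, r_a2 = 55.106000
no profile shift: α' = α, a' = a
action lengths: √(r_a1²−r_b1²) = 18.120942, √(r_a2²−r_b2²) = 21.718671
base pitch p_b = π·m·cos α = 5.582725
CR = (18.120942 + 21.718671 − 95.268000·sin 17.95400°)/5.582725 = 1.875954
contact ratio ≈ 1.8760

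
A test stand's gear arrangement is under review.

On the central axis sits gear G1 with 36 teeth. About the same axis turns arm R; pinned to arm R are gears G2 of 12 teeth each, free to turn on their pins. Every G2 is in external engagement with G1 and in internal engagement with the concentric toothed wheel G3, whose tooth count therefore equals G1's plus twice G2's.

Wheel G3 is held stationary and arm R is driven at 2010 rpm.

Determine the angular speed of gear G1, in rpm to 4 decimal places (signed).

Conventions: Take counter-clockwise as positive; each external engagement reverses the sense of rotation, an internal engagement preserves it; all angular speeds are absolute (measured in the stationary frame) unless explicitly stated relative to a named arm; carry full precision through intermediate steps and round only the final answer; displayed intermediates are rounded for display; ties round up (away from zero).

recognized (axles ride arm R): planetary set, 36/12/60 teeth
normalise by the input: solve with ω_arm = 1, then scale by 2010 rpm
ring teeth: 36 + 2·12 = 60
36(ω_sun−ω_arm) = −60(ω_ring−ω_arm),  ω_ring = 0, ω_arm = 1
ω_sun = 1 − (60/36)(0−1) = 8/3
scale: ω_sun = 8/3 × 2010 rpm = +5360.0000 rpm

+5360.0000 rpm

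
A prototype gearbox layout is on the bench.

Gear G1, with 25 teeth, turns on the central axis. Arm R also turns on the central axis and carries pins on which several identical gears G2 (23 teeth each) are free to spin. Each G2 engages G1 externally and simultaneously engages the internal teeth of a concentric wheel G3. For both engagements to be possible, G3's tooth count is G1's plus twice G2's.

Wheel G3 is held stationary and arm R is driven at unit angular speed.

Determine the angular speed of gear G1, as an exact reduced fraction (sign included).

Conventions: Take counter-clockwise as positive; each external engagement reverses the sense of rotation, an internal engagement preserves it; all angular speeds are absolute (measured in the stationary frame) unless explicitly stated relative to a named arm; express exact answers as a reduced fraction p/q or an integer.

96/25

planetary set (25T centre, 23T on arm, 71T internal) — Willis relation
ring teeth: 25 + 2·23 = 71
25(ω_sun−ω_arm) = −71(ω_ring−ω_arm),  ω_ring = 0, ω_arm = 1
ω_sun = 1 − (71/25)(0−1) = 96/25
exact speed ratio = 96/25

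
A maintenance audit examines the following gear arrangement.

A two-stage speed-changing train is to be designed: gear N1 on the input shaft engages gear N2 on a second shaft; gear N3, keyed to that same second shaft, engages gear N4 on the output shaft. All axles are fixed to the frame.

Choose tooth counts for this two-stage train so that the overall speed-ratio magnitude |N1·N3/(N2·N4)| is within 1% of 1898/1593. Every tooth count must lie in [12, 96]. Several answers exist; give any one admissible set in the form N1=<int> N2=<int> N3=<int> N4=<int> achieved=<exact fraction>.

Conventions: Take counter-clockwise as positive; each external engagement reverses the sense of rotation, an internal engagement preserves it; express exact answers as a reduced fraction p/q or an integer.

topology: fixed-axis compound train — 2 stages, target 1898/1593
target = 1898/1593 in lowest terms: an exact hit needs N1·N3 = k·1898 and N2·N4 = k·1593 for one integer k, every count in [12, 96]; additionally prefer no 1:1 stage (N1 ≠ N2, N3 ≠ N4)
k = 1: N1·N3 = 1898 = 26·73, N2·N4 = 1593 = 27·59
achieved = 26·73/(27·59) = 1898/1593; |achieved − target| = 0 ≤ 949/79650 ✓

N1=26 N2=27 N3=73 N4=59 achieved=1898/1593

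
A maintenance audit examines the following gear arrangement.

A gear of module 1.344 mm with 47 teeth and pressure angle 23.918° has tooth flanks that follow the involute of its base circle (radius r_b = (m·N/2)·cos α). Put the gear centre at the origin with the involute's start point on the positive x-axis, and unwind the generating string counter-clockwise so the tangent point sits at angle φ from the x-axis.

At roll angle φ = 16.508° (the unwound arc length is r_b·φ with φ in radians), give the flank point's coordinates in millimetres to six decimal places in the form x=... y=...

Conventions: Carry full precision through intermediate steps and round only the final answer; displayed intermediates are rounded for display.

x=30.045380 y=0.228275

recognized (one wheel, involute flank): single-mesh tooth geometry, m = 1.344, N = 47
pitch radius r_p = m·N/2 = 1.344·47/2 = 31.584000
base radius r_b = r_p·cos α = 31.584000·cos 23.918° = 28.871776
roll angle φ = 16.508° = 0.28811895 rad
x = r_b·(cos φ + φ·sin φ) = 30.045380
y = r_b·(sin φ − φ·cos φ) = 0.228275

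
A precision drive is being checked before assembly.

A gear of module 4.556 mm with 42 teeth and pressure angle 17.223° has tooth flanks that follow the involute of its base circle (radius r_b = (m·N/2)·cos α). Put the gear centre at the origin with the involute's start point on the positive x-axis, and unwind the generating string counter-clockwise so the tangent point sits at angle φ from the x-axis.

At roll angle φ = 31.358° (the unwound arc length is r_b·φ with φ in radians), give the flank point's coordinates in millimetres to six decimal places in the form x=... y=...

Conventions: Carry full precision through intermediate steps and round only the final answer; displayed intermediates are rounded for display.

x=104.064604 y=4.845850

recognized (one wheel, involute flank): single-mesh tooth geometry, m = 4.556, N = 42
pitch radius r_p = m·N/2 = 4.556·42/2 = 95.676000
base radius r_b = r_p·cos α = 95.676000·cos 17.223° = 91.385848
roll angle φ = 31.358° = 0.54730035 rad
x = r_b·(cos φ + φ·sin φ) = 104.064604
y = r_b·(sin φ − φ·cos φ) = 4.845850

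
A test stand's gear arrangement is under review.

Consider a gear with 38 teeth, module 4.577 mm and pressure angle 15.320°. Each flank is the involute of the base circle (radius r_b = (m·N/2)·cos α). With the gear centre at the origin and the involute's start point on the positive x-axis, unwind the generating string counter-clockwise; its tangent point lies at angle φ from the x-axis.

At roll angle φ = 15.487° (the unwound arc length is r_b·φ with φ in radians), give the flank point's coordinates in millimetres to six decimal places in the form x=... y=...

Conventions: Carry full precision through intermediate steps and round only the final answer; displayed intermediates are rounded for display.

class = single-mesh tooth geometry [base-circle involute, m = 4.577, 38T]
pitch radius r_p = m·N/2 = 4.577·38/2 = 86.963000
base radius r_b = r_p·cos α = 86.963000·cos 15.320° = 83.872792
roll angle φ = 15.487° = 0.27029914 rad
x = r_b·(cos φ + φ·sin φ) = 86.880995
y = r_b·(sin φ − φ·cos φ) = 0.548097

x=86.880995 y=0.548097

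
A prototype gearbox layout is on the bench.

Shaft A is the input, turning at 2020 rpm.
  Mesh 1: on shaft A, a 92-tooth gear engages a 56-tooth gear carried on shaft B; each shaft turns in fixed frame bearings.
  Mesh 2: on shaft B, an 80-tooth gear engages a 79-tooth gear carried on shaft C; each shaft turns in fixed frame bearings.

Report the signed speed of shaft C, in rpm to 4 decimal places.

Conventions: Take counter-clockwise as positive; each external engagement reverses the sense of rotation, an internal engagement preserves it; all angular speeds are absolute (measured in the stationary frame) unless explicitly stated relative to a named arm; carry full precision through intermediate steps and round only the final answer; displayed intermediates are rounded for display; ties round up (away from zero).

+3360.5787 rpm

class = fixed-axis compound train [2 meshes; 2 ratios multiply, 2 sense flips]
mesh 1 [92T→56T]: ω = 2020.0000×92/56 = 3318.5714 rpm, sense flips to −
mesh 2 [80T→79T]: ω = 3318.5714×80/79 = 3360.5787 rpm, sense flips to +
signed output speed = +3360.5787 rpm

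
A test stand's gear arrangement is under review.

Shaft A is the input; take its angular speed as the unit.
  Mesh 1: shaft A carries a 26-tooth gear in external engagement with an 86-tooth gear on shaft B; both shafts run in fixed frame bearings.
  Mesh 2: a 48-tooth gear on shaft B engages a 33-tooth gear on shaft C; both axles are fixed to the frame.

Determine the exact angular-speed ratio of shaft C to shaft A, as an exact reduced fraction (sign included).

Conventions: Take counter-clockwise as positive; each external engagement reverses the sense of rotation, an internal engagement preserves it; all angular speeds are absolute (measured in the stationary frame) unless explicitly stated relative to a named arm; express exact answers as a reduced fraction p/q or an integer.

208/473

class = fixed-axis compound train [2 meshes; 2 ratios multiply, 2 sense flips]
mesh 1 [26T→86T]: running ratio 13/43, sense −
mesh 2 [48T→33T]: running ratio 208/473, sense +
ω_out/ω_in = 208/473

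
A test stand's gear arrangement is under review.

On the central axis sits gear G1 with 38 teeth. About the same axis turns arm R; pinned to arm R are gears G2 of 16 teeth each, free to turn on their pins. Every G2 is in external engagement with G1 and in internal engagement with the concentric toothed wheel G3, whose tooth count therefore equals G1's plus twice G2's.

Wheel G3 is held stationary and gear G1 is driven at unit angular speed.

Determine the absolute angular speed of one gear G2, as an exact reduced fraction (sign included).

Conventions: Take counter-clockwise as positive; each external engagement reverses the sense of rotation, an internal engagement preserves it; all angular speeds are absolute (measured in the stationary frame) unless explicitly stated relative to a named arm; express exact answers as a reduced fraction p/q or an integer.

topology: planetary set — G1 38T / G2 16T / G3 70T, arm = carrier (Willis)
ring teeth: 38 + 2·16 = 70
38(ω_sun−ω_arm) = −70(ω_ring−ω_arm),  ω_ring = 0, ω_sun = 1
38(1−ω_arm) = −70(0−ω_arm)  ⇒  108·ω_arm = 38  ⇒  ω_arm = 19/54
sun–planet mesh: 38·(1−19/54) = −16·(ω_p−ω_arm)  ⇒  ω_p−ω_arm = -665/432
ω_p = 19/54 − 665/432 = -19/16
exact speed ratio = -19/16

-19/16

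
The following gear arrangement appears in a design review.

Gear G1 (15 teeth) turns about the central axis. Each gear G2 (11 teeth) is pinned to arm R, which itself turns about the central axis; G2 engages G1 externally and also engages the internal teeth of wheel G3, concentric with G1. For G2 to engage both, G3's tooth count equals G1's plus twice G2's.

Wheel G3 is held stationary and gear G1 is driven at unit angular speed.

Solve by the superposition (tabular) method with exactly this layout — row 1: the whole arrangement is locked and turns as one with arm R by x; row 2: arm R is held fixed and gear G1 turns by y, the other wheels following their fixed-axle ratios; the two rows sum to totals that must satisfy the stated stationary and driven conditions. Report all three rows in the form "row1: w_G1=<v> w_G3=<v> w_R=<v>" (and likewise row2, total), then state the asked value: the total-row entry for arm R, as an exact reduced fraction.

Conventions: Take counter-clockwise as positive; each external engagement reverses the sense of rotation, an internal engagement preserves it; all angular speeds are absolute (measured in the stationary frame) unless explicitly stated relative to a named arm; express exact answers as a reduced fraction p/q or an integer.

row1: w_G1=15/52 w_G3=15/52 w_R=15/52
row2: w_G1=37/52 w_G3=-15/52 w_R=0
total: w_G1=1 w_G3=0 w_R=15/52
asked value: 15/52

planetary set (15T centre, 11T on arm, 37T internal) — Willis relation
superposition row 1 [locked train]: every member turns x
row 2 — arm fixed, fixed-axis ratios: sun y, ring −(15/37)·y, arm 0
boundary: total ω_ring = x − (15/37)·y = 0 and total ω_sun = x + y = 1  ⇒  y = 37/52, x = 15/52
row 2 ring = −(15/37)·37/52 = -15/52
totals (row 1 + row 2): sun 15/52 + 37/52 = 1, ring 15/52 + (-15/52) = 0, arm 15/52 + 0 = 15/52
asked cell (total, arm) = 15/52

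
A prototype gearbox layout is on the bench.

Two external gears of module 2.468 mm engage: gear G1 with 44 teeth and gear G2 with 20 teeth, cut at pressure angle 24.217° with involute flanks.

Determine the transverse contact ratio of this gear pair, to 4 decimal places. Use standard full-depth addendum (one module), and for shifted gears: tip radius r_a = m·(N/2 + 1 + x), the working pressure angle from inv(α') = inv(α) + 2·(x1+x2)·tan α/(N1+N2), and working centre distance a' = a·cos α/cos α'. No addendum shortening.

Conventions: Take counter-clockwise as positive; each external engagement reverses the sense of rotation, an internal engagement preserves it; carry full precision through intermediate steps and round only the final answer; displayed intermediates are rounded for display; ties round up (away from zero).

recognized (one external pair, fixed centres): single-mesh tooth geometry, m = 2.468, N1 = 44, N2 = 20
base radii: r_b1 = 49.517868, r_b2 = 22.508122
tip radii: r_a1 = 56.764000, r_a2 = 27.148000
no profile shift: α' = α, a' = a
action lengths: √(r_a1²−r_b1²) = 27.751261, √(r_a2²−r_b2²) = 15.178879
base pitch p_b = π·m·cos α = 7.071135
CR = (27.751261 + 15.178879 − 78.976000·sin 24.21700°)/7.071135 = 1.489815
contact ratio ≈ 1.4898

1.4898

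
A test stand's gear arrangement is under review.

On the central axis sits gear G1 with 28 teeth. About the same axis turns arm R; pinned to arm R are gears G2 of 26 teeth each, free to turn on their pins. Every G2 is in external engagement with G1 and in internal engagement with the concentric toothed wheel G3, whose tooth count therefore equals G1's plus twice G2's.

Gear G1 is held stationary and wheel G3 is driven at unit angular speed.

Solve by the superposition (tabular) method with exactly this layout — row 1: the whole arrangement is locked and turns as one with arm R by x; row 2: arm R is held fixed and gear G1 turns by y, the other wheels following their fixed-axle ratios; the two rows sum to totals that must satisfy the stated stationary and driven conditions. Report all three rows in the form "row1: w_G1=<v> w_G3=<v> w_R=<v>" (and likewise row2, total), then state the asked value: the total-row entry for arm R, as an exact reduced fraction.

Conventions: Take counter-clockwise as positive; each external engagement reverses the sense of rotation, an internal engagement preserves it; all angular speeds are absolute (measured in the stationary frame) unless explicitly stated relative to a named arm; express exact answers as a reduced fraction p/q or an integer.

recognized (axles ride arm R): planetary set, 28/26/80 teeth
row 1: whole set turns with the arm by x
superposition row 2 [arm held]: sun y, ring −(28/80)·y, arm 0
boundary: total ω_sun = x + y = 0 and total ω_ring = x − (28/80)·y = 1  ⇒  y = -20/27, x = 20/27
row 2 ring = −(28/80)·(-20/27) = 7/27
totals (row 1 + row 2): sun 20/27 + (-20/27) = 0, ring 20/27 + 7/27 = 1, arm 20/27 + 0 = 20/27
asked cell (total, arm) = 20/27

row1: w_G1=20/27 w_G3=20/27 w_R=20/27
row2: w_G1=-20/27 w_G3=7/27 w_R=0
total: w_G1=0 w_G3=1 w_R=20/27
asked value: 20/27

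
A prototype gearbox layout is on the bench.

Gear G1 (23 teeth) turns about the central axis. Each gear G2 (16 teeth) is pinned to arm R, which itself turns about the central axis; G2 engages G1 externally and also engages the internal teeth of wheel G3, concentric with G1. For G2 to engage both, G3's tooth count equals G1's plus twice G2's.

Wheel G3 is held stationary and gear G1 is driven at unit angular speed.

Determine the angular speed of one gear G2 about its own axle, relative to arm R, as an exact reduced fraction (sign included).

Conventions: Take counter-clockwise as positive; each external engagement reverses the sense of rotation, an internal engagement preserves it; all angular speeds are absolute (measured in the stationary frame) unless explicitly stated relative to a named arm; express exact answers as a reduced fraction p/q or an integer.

-1265/1248

topology: planetary set — G1 23T / G2 16T / G3 55T, arm = carrier (Willis)
ring teeth: 23 + 2·16 = 55
23(ω_sun−ω_arm) = −55(ω_ring−ω_arm),  ω_ring = 0, ω_sun = 1
23(1−ω_arm) = −55(0−ω_arm)  ⇒  78·ω_arm = 23  ⇒  ω_arm = 23/78
sun–planet mesh: 23·(1−23/78) = −16·(ω_p−ω_arm)  ⇒  ω_p−ω_arm = -1265/1248
exact speed ratio = -1265/1248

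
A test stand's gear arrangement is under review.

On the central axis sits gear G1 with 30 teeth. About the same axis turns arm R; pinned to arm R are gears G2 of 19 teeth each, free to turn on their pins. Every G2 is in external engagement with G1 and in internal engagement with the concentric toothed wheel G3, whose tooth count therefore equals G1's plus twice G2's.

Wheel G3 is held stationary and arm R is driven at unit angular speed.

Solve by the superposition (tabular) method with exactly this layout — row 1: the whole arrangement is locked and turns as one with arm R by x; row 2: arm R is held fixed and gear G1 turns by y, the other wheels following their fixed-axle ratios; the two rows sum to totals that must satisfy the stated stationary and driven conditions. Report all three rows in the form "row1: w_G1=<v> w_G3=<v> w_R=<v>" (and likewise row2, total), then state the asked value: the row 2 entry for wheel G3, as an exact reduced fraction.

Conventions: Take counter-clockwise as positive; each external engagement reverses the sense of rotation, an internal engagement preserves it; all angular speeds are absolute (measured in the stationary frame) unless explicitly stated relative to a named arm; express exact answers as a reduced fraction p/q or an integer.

row1: w_G1=1 w_G3=1 w_R=1
row2: w_G1=34/15 w_G3=-1 w_R=0
total: w_G1=49/15 w_G3=0 w_R=1
asked value: -1

topology: planetary set — G1 30T / G2 19T / G3 68T, arm = carrier (Willis)
row 1: whole set turns with the arm by x
row 2 — arm fixed, fixed-axis ratios: sun y, ring −(30/68)·y, arm 0
boundary: total ω_ring = x − (30/68)·y = 0 and total ω_arm = x = 1  ⇒  y = 34/15, x = 1
row 2 ring = −(30/68)·34/15 = -1
totals (row 1 + row 2): sun 1 + 34/15 = 49/15, ring 1 + (-1) = 0, arm 1 + 0 = 1
asked cell (row2, ring) = -1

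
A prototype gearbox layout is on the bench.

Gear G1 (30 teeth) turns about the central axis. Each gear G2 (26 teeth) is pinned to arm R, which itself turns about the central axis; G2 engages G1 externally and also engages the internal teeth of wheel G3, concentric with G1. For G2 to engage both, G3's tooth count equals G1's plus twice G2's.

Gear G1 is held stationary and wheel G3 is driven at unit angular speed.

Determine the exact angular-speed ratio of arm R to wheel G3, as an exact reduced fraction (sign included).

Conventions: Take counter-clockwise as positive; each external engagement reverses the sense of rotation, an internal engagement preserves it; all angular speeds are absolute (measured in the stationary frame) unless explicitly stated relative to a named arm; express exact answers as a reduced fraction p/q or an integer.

41/56

planetary set (30T centre, 26T on arm, 82T internal) — Willis relation
ring teeth: 30 + 2·26 = 82
30(ω_sun−ω_arm) = −82(ω_ring−ω_arm),  ω_sun = 0, ω_ring = 1
30(0−ω_arm) = −82(1−ω_arm)  ⇒  112·ω_arm = 82  ⇒  ω_arm = 41/56
ω_out/ω_in = 41/56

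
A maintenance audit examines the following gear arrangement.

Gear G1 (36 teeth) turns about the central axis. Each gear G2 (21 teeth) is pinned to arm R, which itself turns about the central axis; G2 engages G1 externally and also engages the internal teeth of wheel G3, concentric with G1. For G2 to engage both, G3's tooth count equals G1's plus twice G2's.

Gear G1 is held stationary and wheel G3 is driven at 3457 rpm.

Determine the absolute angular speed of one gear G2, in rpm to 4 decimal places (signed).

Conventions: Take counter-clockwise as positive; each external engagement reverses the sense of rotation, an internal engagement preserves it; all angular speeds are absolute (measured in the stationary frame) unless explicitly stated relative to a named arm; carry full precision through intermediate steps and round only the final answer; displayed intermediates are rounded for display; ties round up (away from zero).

+6420.1429 rpm

planetary set (36T centre, 21T on arm, 78T internal) — Willis relation
normalise by the input: solve with ω_ring = 1, then scale by 3457 rpm
ring teeth: 36 + 2·21 = 78
36(ω_sun−ω_arm) = −78(ω_ring−ω_arm),  ω_sun = 0, ω_ring = 1
36(0−ω_arm) = −78(1−ω_arm)  ⇒  114·ω_arm = 78  ⇒  ω_arm = 13/19
sun–planet mesh: 36·(0−13/19) = −21·(ω_p−ω_arm)  ⇒  ω_p−ω_arm = 156/133
ω_p = 13/19 + 156/133 = 13/7
scale: ω_p = 13/7 × 3457 rpm = +6420.1429 rpm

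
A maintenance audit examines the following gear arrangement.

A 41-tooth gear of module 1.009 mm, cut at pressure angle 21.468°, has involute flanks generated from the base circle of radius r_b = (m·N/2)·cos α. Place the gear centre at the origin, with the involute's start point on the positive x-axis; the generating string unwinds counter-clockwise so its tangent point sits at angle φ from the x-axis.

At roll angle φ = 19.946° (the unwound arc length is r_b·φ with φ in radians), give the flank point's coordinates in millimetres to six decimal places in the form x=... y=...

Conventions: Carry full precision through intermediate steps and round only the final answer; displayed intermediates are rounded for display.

recognized (one wheel, involute flank): single-mesh tooth geometry, m = 1.009, N = 41
pitch radius r_p = m·N/2 = 1.009·41/2 = 20.684500
base radius r_b = r_p·cos α = 20.684500·cos 21.468° = 19.249453
roll angle φ = 19.946° = 0.34812337 rad
x = r_b·(cos φ + φ·sin φ) = 20.380770
y = r_b·(sin φ − φ·cos φ) = 0.267439

x=20.380770 y=0.267439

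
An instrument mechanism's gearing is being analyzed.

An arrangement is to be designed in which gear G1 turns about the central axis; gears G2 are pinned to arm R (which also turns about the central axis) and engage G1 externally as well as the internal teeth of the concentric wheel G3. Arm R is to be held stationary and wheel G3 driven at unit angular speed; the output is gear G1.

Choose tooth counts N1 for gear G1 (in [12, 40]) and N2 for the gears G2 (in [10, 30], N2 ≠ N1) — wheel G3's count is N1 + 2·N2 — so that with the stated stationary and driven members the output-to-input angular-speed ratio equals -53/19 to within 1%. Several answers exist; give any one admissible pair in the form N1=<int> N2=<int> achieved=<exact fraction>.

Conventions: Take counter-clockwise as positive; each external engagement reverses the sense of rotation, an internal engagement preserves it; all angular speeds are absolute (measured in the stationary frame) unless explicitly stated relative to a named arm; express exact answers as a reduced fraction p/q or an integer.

planetary set to be sized for -53/19 (Willis relation)
Willis with ω_arm = 0: ω_sun/ω_ring = −N3/N1; set equal to -53/19  ⇒  N3/N1 = −(-53/19) = 53/19
N3 = N1 + 2·N2  ⇒  N2/N1 = (N3/N1 − 1)/2 = (53/19 − 1)/2 = 17/19
smallest multiple with N1 ≥ 12 and N2 ≥ 10: k = 1  ⇒  N1 = 1·19 = 19, N2 = 1·17 = 17 (N1 ≤ 40, N2 ≤ 30, N2 ≠ N1 ✓), N3 = 19 + 2·17 = 53
check: −N3/N1 with N1 = 19, N3 = 53 gives -53/19; |achieved − target| = 0 ≤ 53/1900 ✓

N1=19 N2=17 achieved=-53/19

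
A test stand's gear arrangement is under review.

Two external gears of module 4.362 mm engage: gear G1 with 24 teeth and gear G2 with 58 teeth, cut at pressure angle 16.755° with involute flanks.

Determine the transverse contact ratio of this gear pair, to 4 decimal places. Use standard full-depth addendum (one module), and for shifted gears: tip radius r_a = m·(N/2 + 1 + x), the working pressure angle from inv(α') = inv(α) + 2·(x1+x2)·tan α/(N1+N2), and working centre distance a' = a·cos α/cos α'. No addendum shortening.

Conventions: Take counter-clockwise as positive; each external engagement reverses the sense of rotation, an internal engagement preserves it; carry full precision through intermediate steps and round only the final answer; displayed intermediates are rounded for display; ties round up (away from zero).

topology: single-mesh involute geometry — m = 4.362, 24T/58T pair
base radii: r_b1 = 50.121799, r_b2 = 121.127680
tip radii: r_a1 = 56.706000, r_a2 = 130.860000
no profile shift: α' = α, a' = a
action lengths: √(r_a1²−r_b1²) = 26.521232, √(r_a2²−r_b2²) = 49.521962
base pitch p_b = π·m·cos α = 13.121856
CR = (26.521232 + 49.521962 − 178.842000·sin 16.75500°)/13.121856 = 1.866097
contact ratio ≈ 1.8661

1.8661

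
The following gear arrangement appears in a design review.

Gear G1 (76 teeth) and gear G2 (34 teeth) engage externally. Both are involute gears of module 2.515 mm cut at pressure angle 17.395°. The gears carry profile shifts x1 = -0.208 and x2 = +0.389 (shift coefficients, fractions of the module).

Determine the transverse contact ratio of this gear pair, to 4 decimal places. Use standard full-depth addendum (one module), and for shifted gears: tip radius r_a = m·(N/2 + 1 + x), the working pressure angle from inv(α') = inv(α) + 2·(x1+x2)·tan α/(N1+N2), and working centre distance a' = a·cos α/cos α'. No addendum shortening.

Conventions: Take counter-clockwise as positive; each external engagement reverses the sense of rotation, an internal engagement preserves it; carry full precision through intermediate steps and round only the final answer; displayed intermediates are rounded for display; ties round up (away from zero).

1.8046

single-mesh involute tooth geometry (76T engaging 34T at module 2.515)
base radii: r_b1 = 91.199242, r_b2 = 40.799661
tip radii: r_a1 = 97.561880, r_a2 = 46.248335
inv(α') = inv(17.395°) + 2·(-0.208+0.389)·tan α/(76+34) = 0.01071614  ⇒  α' = 17.97593°
a' = a·cos α / cos α' = 138.3250·cos 17.395°/cos 17.97593° = 138.772928
action lengths: √(r_a1²−r_b1²) = 34.655717, √(r_a2²−r_b2²) = 21.778342
base pitch p_b = π·m·cos α = 7.539760
CR = (34.655717 + 21.778342 − 138.772928·sin 17.97593°)/7.539760 = 1.804609
contact ratio ≈ 1.8046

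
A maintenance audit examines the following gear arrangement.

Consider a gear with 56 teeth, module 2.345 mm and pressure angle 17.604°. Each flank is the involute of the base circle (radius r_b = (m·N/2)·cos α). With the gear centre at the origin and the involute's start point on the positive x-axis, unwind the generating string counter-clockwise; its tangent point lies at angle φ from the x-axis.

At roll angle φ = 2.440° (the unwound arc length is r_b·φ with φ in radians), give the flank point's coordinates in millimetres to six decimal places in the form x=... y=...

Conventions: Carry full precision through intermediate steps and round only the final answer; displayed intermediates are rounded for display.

x=62.641839 y=0.001611

topology: single-mesh involute geometry — m = 2.345, N = 56
pitch radius r_p = m·N/2 = 2.345·56/2 = 65.660000
base radius r_b = r_p·cos α = 65.660000·cos 17.604° = 62.585113
roll angle φ = 2.440° = 0.04258603 rad
x = r_b·(cos φ + φ·sin φ) = 62.641839
y = r_b·(sin φ − φ·cos φ) = 0.001611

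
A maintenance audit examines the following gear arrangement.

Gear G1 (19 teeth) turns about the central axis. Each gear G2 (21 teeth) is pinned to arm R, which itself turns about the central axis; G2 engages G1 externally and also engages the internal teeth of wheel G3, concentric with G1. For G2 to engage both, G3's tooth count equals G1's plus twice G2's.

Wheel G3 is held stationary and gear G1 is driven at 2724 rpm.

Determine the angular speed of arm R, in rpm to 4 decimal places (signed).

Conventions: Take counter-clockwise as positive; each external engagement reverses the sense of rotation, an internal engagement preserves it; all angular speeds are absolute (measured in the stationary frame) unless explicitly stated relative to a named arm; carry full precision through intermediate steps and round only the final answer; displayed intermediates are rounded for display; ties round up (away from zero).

topology: planetary set — G1 19T / G2 21T / G3 61T, arm = carrier (Willis)
normalise by the input: solve with ω_sun = 1, then scale by 2724 rpm
ring teeth: 19 + 2·21 = 61
19(ω_sun−ω_arm) = −61(ω_ring−ω_arm),  ω_ring = 0, ω_sun = 1
19(1−ω_arm) = −61(0−ω_arm)  ⇒  80·ω_arm = 19  ⇒  ω_arm = 19/80
scale: ω_arm = 19/80 × 2724 rpm = +646.9500 rpm

+646.9500 rpm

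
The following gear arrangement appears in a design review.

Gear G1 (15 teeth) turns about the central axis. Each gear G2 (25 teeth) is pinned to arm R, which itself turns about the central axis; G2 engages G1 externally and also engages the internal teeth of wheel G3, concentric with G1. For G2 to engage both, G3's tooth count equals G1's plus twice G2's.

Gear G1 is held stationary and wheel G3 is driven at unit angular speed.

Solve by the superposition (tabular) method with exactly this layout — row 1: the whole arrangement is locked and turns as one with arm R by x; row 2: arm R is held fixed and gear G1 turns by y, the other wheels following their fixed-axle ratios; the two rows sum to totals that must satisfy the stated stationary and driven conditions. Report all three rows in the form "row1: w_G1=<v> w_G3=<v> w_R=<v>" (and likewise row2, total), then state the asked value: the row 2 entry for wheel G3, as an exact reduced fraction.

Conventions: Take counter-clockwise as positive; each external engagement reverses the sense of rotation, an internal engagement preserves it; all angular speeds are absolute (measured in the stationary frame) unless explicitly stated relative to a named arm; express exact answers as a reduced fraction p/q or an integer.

recognized (axles ride arm R): planetary set, 15/25/65 teeth
row 1 (train locked, turned with arm): all members turn x
row 2: sun turns y, ring = −(15/65)·y, arm 0
boundary: total ω_sun = x + y = 0 and total ω_ring = x − (15/65)·y = 1  ⇒  y = -13/16, x = 13/16
row 2 ring = −(15/65)·(-13/16) = 3/16
totals (row 1 + row 2): sun 13/16 + (-13/16) = 0, ring 13/16 + 3/16 = 1, arm 13/16 + 0 = 13/16
asked cell (row2, ring) = 3/16

row1: w_G1=13/16 w_G3=13/16 w_R=13/16
row2: w_G1=-13/16 w_G3=3/16 w_R=0
total: w_G1=0 w_G3=1 w_R=13/16
asked value: 3/16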